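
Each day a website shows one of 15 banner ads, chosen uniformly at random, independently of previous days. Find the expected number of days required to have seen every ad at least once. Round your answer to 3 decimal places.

After i distinct types are collected, each trial gives a new one with probability (15−i)/15, so the expected wait for the next new type is 15/(15−i).
E = 15/15 + 15/14 + 15/13 + 15/12 + 15/11 + 15/10 + 15/9 + 15/8 + 15/7 + 15/6 + 15/5 + 15/4 + 15/3 + 15/2 + 15/1 = 1195757/24024 ≈ 49.773.

49.773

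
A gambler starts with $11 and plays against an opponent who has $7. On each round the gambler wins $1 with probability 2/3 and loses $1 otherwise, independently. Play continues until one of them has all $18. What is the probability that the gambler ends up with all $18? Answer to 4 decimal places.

0.9995

Let r = q/p = (1/3)/(2/3) = 1/2. The recurrence P(i) = p·P(i+1) + q·P(i−1) with P(0)=0, P(18)=1 gives P(i) = (1 − r^i)/(1 − r^18).
P(11) = (1 − (1/2)^11) / (1 − (1/2)^18) = 262016/262143 ≈ 0.9995.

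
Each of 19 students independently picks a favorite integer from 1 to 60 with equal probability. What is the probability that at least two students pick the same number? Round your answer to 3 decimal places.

0.959

It's easier to compute the probability that all 19 are distinct.
P(all distinct) = 60/60 · 59/60 · ··· · 42/60 ≈ 0.041.
So the probability of at least one match is 1 − 0.041 = 0.959.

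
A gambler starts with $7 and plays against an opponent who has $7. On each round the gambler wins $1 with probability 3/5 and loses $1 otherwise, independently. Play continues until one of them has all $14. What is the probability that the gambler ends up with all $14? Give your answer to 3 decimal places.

0.945

Let r = q/p = (2/5)/(3/5) = 2/3. The recurrence P(i) = p·P(i+1) + q·P(i−1) with P(0)=0, P(14)=1 gives P(i) = (1 − r^i)/(1 − r^14).
P(7) = (1 − (2/3)^7) / (1 − (2/3)^14) = 2187/2315 ≈ 0.945.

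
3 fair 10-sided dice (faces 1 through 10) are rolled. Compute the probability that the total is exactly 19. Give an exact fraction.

69/1000

There are 10^3 = 1000 equally likely outcomes.
The number of ordered 3-tuples from {1,…,10} summing to 19 is 69.
P(sum = 19) = 69/1000.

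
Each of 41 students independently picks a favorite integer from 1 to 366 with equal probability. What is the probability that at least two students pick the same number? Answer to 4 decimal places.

0.9025

It's easier to compute the probability that all 41 are distinct.
P(all distinct) = 366/366 · 365/366 · ··· · 326/366 ≈ 0.0975.
So the probability of at least one match is 1 − 0.0975 = 0.9025.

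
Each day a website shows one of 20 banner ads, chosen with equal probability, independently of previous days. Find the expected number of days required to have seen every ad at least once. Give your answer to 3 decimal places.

71.955

After i distinct types are collected, each trial gives a new one with probability (20−i)/20, so the expected wait for the next new type is 20/(20−i).
E = 20/20 + 20/19 + 20/18 + 20/17 + 20/16 + 20/15 + 20/14 + 20/13 + 20/12 + 20/11 + 20/10 + 20/9 + 20/8 + 20/7 + 20/6 + 20/5 + 20/4 + 20/3 + 20/2 + 20/1 = 279175675/3879876 ≈ 71.955.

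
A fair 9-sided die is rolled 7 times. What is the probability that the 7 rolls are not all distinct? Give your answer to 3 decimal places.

P(all 7 different) = 9/9 · 8/9 · ··· · 3/9 ≈ 0.038.
P(at least two equal) = 1 − 0.038 = 0.962.

0.962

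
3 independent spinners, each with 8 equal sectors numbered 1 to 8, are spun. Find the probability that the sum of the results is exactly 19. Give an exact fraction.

There are 8^3 = 512 equally likely outcomes.
The number of ordered 3-tuples from {1,…,8} summing to 19 is 21.
P(sum = 19) = 21/512.

21/512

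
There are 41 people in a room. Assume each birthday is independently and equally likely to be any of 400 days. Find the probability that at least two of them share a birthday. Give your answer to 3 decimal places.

It's easier to compute the probability that all 41 are distinct.
P(all distinct) = 400/400 · 399/400 · ··· · 360/400 ≈ 0.120.
So the probability of at least one match is 1 − 0.120 = 0.880.

0.880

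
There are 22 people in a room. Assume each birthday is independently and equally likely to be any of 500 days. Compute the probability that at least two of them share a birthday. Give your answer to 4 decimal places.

0.3742

It's easier to compute the probability that all 22 are distinct.
P(all distinct) = 500/500 · 499/500 · ··· · 479/500 ≈ 0.6258.
So the probability of at least one match is 1 − 0.6258 = 0.3742.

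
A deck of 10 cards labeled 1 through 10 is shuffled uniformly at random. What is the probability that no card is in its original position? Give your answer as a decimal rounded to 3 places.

0.368

This is the derangement probability: permutations of 10 with no fixed point.
D(10) = 10! · (1 − 1/1! + 1/2! − ··· + (−1)^10/10!) = 1334961.
P = 1334961/3628800 = 16481/44800 ≈ 0.368.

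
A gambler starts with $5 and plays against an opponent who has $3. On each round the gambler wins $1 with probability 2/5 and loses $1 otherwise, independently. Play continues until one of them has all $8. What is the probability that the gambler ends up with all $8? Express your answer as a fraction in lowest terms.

1688/6305

Let r = q/p = (3/5)/(2/5) = 3/2. The recurrence P(i) = p·P(i+1) + q·P(i−1) with P(0)=0, P(8)=1 gives P(i) = (1 − r^i)/(1 − r^8).
P(5) = (1 − (3/2)^5) / (1 − (3/2)^8) = 1688/6305.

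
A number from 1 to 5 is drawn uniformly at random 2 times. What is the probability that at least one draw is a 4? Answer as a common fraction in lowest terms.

P(no draw is a 4) = (4/5)^2 = 16/25.
P(at least one) = 1 − 16/25 = 9/25.

9/25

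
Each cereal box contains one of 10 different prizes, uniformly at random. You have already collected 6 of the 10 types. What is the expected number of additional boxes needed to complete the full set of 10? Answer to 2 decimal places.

Starting from 6 distinct types, each trial gives a new one with probability (10−i)/10 when i types are held, so the wait for the next new type is 10/(10−i).
E = 10/4 + 10/3 + 10/2 + 10/1 = 125/6 ≈ 20.83.

20.83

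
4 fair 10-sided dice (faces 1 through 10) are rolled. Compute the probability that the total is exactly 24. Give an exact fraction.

633/10000

There are 10^4 = 10000 equally likely outcomes.
The number of ordered 4-tuples from {1,…,10} summing to 24 is 633.
P(sum = 24) = 633/10000.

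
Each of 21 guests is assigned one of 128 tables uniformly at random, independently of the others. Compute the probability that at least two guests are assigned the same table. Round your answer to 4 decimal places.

0.8238

It's easier to compute the probability that all 21 are distinct.
P(all distinct) = 128/128 · 127/128 · ··· · 108/128 ≈ 0.1762.
So the probability of at least one match is 1 − 0.1762 = 0.8238.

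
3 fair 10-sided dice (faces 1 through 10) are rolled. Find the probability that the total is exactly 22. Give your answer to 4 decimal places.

There are 10^3 = 1000 equally likely outcomes.
The number of ordered 3-tuples from {1,…,10} summing to 22 is 45.
P(sum = 22) = 45/1000 = 9/200 ≈ 0.0450.

0.0450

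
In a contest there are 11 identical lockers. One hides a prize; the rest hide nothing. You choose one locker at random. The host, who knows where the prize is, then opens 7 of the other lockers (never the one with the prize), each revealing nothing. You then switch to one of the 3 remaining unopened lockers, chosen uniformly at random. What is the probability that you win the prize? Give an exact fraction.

Your original locker holds the prize with probability 1/11, so the other 10 collectively hold it with probability 10/11.
The host can always find 7 empty lockers to open, so the reveals don't change that 10/11; it is now spread over the 3 remaining unopened lockers.
P(win by switching) = (10/11) · (1/3) = 10/33.

10/33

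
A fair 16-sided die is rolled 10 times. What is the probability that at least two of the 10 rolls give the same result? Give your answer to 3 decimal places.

P(all 10 different) = 16/16 · 15/16 · ··· · 7/16 ≈ 0.026.
P(at least two equal) = 1 − 0.026 = 0.974.

0.974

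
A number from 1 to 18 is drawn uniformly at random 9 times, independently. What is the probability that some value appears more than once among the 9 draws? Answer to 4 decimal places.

P(all 9 different) = 18/18 · 17/18 · ··· · 10/18 ≈ 0.0889.
P(at least two equal) = 1 − 0.0889 = 0.9111.

0.9111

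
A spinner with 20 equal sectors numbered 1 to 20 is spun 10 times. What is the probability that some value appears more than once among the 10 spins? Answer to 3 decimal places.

P(all 10 different) = 20/20 · 19/20 · ··· · 11/20 ≈ 0.065.
P(at least two equal) = 1 − 0.065 = 0.935.

0.935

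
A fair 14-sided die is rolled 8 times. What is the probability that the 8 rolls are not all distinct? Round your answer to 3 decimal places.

P(all 8 different) = 14/14 · 13/14 · ··· · 7/14 ≈ 0.082.
P(at least two equal) = 1 − 0.082 = 0.918.

0.918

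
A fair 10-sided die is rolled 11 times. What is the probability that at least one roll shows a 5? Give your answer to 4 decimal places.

P(no roll shows a 5) = (9/10)^11 ≈ 0.3138.
P(at least one) = 1 − 0.3138 = 0.6862.

0.6862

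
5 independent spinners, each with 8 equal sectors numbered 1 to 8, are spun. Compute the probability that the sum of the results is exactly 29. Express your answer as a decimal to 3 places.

There are 8^5 = 32768 equally likely outcomes.
The number of ordered 5-tuples from {1,…,8} summing to 29 is 1190.
P(sum = 29) = 1190/32768 = 595/16384 ≈ 0.036.

0.036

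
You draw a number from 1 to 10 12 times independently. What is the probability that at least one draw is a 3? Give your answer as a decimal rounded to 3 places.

0.718

P(no draw is a 3) = (9/10)^12 ≈ 0.282.
P(at least one) = 1 − 0.282 = 0.718.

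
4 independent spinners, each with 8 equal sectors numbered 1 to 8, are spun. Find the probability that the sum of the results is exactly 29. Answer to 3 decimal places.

There are 8^4 = 4096 equally likely outcomes.
The number of ordered 4-tuples from {1,…,8} summing to 29 is 20.
P(sum = 29) = 20/4096 = 5/1024 ≈ 0.005.

0.005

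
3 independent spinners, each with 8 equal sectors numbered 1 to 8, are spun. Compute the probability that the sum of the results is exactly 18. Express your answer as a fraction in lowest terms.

7/128

There are 8^3 = 512 equally likely outcomes.
The number of ordered 3-tuples from {1,…,8} summing to 18 is 28.
P(sum = 18) = 28/512 = 7/128.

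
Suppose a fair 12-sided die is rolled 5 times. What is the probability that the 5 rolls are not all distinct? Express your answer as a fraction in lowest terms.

89/144

P(all 5 different) = 12/12 · 11/12 · ··· · 8/12 = 55/144.
P(at least two equal) = 1 − 55/144 = 89/144.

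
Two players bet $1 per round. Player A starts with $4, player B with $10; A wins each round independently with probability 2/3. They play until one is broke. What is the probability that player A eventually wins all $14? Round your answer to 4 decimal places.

Let r = q/p = (1/3)/(2/3) = 1/2. The recurrence P(i) = p·P(i+1) + q·P(i−1) with P(0)=0, P(14)=1 gives P(i) = (1 − r^i)/(1 − r^14).
P(4) = (1 − (1/2)^4) / (1 − (1/2)^14) = 5120/5461 ≈ 0.9376.

0.9376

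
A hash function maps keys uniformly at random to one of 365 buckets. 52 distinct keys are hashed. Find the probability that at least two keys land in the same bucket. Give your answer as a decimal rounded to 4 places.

It's easier to compute the probability that all 52 are distinct.
P(all distinct) = 365/365 · 364/365 · ··· · 314/365 ≈ 0.0220.
So the probability of at least one match is 1 − 0.0220 = 0.9780.

0.9780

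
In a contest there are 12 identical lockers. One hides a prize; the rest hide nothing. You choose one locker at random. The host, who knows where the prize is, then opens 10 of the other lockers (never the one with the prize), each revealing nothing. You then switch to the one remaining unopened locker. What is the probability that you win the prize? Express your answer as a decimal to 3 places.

0.917

Your original locker holds the prize with probability 1/12, so the other 11 collectively hold it with probability 11/12.
The host can always find 10 empty lockers to open, so the reveals don't change that 11/12; it is now spread over the 1 remaining unopened locker.
P(win by switching) = (11/12) · (1/1) = 11/12 ≈ 0.917.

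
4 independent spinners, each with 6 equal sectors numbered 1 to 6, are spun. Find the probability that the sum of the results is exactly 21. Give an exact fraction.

There are 6^4 = 1296 equally likely outcomes.
The number of ordered 4-tuples from {1,…,6} summing to 21 is 20.
P(sum = 21) = 20/1296 = 5/324.

5/324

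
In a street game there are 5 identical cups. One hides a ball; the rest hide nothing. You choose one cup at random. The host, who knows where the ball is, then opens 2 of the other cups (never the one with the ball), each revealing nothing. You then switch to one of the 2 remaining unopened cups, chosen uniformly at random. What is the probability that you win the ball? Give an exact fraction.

2/5

Your original cup holds the ball with probability 1/5, so the other 4 collectively hold it with probability 4/5.
The host can always find 2 empty cups to open, so the reveals don't change that 4/5; it is now spread over the 2 remaining unopened cups.
P(win by switching) = (4/5) · (1/2) = 2/5.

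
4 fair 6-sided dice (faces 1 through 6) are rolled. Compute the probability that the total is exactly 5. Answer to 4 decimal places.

There are 6^4 = 1296 equally likely outcomes.
The number of ordered 4-tuples from {1,…,6} summing to 5 is 4.
P(sum = 5) = 4/1296 = 1/324 ≈ 0.0031.

0.0031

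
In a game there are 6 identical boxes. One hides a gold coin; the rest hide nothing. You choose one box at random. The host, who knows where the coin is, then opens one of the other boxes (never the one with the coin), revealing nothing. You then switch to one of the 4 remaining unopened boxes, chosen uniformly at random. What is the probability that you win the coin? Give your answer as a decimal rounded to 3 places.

0.208

Your original box holds the coin with probability 1/6, so the other 5 collectively hold it with probability 5/6.
The host can always find an empty box to open, so this doesn't change that 5/6; it is now spread over the 4 remaining unopened boxes.
P(win by switching) = (5/6) · (1/4) = 5/24 ≈ 0.208.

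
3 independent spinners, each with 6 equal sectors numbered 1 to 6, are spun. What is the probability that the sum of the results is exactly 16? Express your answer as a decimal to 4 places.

0.0278

There are 6^3 = 216 equally likely outcomes.
The number of ordered 3-tuples from {1,…,6} summing to 16 is 6.
P(sum = 16) = 6/216 = 1/36 ≈ 0.0278.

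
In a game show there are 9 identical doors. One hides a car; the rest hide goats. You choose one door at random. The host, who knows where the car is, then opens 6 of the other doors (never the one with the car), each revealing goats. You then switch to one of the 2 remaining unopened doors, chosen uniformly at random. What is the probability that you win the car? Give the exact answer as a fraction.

4/9

Your original door holds the car with probability 1/9, so the other 8 collectively hold it with probability 8/9.
The host can always find 6 empty doors to open, so the reveals don't change that 8/9; it is now spread over the 2 remaining unopened doors.
P(win by switching) = (8/9) · (1/2) = 4/9.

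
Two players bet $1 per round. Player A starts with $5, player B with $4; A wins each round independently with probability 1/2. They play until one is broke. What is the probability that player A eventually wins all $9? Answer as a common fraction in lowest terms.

With a fair step, P(i) = ½P(i−1) + ½P(i+1) with P(0)=0, P(9)=1 has the linear solution P(i) = i/9.
P(5) = 5/9.

5/9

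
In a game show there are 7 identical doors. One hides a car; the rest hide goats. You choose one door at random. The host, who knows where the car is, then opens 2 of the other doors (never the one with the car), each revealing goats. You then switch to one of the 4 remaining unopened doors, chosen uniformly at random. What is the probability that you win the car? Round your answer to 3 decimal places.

0.214

Your original door holds the car with probability 1/7, so the other 6 collectively hold it with probability 6/7.
The host can always find 2 empty doors to open, so the reveals don't change that 6/7; it is now spread over the 4 remaining unopened doors.
P(win by switching) = (6/7) · (1/4) = 3/14 ≈ 0.214.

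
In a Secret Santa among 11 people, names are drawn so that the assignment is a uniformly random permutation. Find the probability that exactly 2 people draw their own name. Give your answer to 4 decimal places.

0.1839

Choose which 2 of the 11 are fixed: C(11,2) = 55 ways.
The remaining 9 must have no fixed point: D(9) = 133496.
P = 55·133496/39916800 = 16687/90720 ≈ 0.1839.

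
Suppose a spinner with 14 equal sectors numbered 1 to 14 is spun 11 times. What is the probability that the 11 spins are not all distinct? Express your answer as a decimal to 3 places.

P(all 11 different) = 14/14 · 13/14 · ··· · 4/14 ≈ 0.004.
P(at least two equal) = 1 − 0.004 = 0.996.

0.996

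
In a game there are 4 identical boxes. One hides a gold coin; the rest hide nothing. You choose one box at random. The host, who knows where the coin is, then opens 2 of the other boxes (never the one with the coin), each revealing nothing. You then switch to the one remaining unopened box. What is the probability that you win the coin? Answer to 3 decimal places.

0.750

Your original box holds the coin with probability 1/4, so the other 3 collectively hold it with probability 3/4.
The host can always find 2 empty boxes to open, so the reveals don't change that 3/4; it is now spread over the 1 remaining unopened box.
P(win by switching) = (3/4) · (1/1) = 3/4 ≈ 0.750.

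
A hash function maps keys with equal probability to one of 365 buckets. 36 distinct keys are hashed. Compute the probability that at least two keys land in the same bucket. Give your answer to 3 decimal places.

0.832

It's easier to compute the probability that all 36 are distinct.
P(all distinct) = 365/365 · 364/365 · ··· · 330/365 ≈ 0.168.
So the probability of at least one match is 1 − 0.168 = 0.832.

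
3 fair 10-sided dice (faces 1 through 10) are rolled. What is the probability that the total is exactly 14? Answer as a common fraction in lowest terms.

69/1000

There are 10^3 = 1000 equally likely outcomes.
The number of ordered 3-tuples from {1,…,10} summing to 14 is 69.
P(sum = 14) = 69/1000.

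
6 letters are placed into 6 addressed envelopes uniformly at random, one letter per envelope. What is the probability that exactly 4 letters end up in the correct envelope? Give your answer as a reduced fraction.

Choose which 4 of the 6 are fixed: C(6,4) = 15 ways.
The remaining 2 must have no fixed point: D(2) = 1.
P = 15·1/720 = 1/48.

1/48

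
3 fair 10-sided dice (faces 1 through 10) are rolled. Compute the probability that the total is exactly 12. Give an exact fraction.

11/200

There are 10^3 = 1000 equally likely outcomes.
The number of ordered 3-tuples from {1,…,10} summing to 12 is 55.
P(sum = 12) = 55/1000 = 11/200.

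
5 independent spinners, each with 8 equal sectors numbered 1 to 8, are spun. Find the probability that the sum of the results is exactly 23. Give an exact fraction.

There are 8^5 = 32768 equally likely outcomes.
The number of ordered 5-tuples from {1,…,8} summing to 23 is 2460.
P(sum = 23) = 2460/32768 = 615/8192.

615/8192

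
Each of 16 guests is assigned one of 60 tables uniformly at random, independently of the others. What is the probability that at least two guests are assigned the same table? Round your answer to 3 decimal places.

0.889

It's easier to compute the probability that all 16 are distinct.
P(all distinct) = 60/60 · 59/60 · ··· · 45/60 ≈ 0.111.
So the probability of at least one match is 1 − 0.111 = 0.889.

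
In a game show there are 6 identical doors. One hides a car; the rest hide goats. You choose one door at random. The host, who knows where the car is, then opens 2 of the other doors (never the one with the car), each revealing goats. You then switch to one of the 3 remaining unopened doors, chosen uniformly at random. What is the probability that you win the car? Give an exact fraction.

5/18

Your original door holds the car with probability 1/6, so the other 5 collectively hold it with probability 5/6.
The host can always find 2 empty doors to open, so the reveals don't change that 5/6; it is now spread over the 3 remaining unopened doors.
P(win by switching) = (5/6) · (1/3) = 5/18.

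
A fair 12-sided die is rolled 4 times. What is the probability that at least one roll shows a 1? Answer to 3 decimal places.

P(no roll shows a 1) = (11/12)^4 ≈ 0.706.
P(at least one) = 1 − 0.706 = 0.294.

0.294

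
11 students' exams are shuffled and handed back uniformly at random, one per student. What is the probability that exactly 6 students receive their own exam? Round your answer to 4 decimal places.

0.0005

Choose which 6 of the 11 are fixed: C(11,6) = 462 ways.
The remaining 5 must have no fixed point: D(5) = 44.
P = 462·44/39916800 = 11/21600 ≈ 0.0005.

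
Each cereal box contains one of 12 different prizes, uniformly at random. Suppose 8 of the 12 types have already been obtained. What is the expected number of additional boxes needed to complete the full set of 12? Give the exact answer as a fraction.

Starting from 8 distinct types, each trial gives a new one with probability (12−i)/12 when i types are held, so the wait for the next new type is 12/(12−i).
E = 12/4 + 12/3 + 12/2 + 12/1 = 25.

25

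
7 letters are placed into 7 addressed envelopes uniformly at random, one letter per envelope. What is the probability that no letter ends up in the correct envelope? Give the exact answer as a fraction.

This is the derangement probability: permutations of 7 with no fixed point.
D(7) = 7! · (1 − 1/1! + 1/2! − ··· + (−1)^7/7!) = 1854.
P = 1854/5040 = 103/280.

103/280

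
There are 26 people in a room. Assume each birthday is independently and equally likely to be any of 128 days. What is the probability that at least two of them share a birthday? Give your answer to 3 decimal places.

It's easier to compute the probability that all 26 are distinct.
P(all distinct) = 128/128 · 127/128 · ··· · 103/128 ≈ 0.065.
So the probability of at least one match is 1 − 0.065 = 0.935.

0.935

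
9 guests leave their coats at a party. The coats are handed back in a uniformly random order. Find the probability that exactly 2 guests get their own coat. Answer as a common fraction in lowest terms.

Choose which 2 of the 9 are fixed: C(9,2) = 36 ways.
The remaining 7 must have no fixed point: D(7) = 1854.
P = 36·1854/362880 = 103/560.

103/560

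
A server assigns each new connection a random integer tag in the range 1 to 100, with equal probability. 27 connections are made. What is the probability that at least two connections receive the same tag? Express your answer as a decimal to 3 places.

0.979

It's easier to compute the probability that all 27 are distinct.
P(all distinct) = 100/100 · 99/100 · ··· · 74/100 ≈ 0.021.
So the probability of at least one match is 1 − 0.021 = 0.979.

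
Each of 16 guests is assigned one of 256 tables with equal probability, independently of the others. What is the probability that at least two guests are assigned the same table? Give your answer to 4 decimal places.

0.3803

It's easier to compute the probability that all 16 are distinct.
P(all distinct) = 256/256 · 255/256 · ··· · 241/256 ≈ 0.6197.
So the probability of at least one match is 1 − 0.6197 = 0.3803.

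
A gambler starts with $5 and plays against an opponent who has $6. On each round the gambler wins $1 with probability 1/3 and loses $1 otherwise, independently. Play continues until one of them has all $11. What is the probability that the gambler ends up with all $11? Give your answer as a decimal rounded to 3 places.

0.015

Let r = q/p = (2/3)/(1/3) = 2. The recurrence P(i) = p·P(i+1) + q·P(i−1) with P(0)=0, P(11)=1 gives P(i) = (1 − r^i)/(1 − r^11).
P(5) = (1 − (2)^5) / (1 − (2)^11) = 31/2047 ≈ 0.015.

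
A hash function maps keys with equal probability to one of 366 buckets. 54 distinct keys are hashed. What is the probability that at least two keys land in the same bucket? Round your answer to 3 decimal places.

0.984

It's easier to compute the probability that all 54 are distinct.
P(all distinct) = 366/366 · 365/366 · ··· · 313/366 ≈ 0.016.
So the probability of at least one match is 1 − 0.016 = 0.984.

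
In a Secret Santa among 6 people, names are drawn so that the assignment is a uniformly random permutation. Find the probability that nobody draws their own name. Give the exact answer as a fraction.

53/144

This is the derangement probability: permutations of 6 with no fixed point.
D(6) = 6! · (1 − 1/1! + 1/2! − ··· + (−1)^6/6!) = 265.
P = 265/720 = 53/144.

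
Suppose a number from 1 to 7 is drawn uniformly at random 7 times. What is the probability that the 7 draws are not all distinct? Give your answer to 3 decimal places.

P(all 7 different) = 7/7 · 6/7 · ··· · 1/7 ≈ 0.006.
P(at least two equal) = 1 − 0.006 = 0.994.

0.994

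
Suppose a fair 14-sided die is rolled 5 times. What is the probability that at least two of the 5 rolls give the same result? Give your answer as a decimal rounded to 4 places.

0.5533

P(all 5 different) = 14/14 · 13/14 · ··· · 10/14 ≈ 0.4467.
P(at least two equal) = 1 − 0.4467 = 0.5533.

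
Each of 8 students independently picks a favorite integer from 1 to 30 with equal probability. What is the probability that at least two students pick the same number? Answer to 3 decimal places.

0.640

It's easier to compute the probability that all 8 are distinct.
P(all distinct) = 30/30 · 29/30 · ··· · 23/30 ≈ 0.360.
So the probability of at least one match is 1 − 0.360 = 0.640.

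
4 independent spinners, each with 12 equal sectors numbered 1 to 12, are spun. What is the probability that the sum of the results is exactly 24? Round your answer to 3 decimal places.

0.054

There are 12^4 = 20736 equally likely outcomes.
The number of ordered 4-tuples from {1,…,12} summing to 24 is 1111.
P(sum = 24) = 1111/20736 ≈ 0.054.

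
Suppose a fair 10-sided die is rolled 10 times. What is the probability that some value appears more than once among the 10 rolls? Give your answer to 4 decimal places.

0.9996

P(all 10 different) = 10/10 · 9/10 · ··· · 1/10 ≈ 0.0004.
P(at least two equal) = 1 − 0.0004 = 0.9996.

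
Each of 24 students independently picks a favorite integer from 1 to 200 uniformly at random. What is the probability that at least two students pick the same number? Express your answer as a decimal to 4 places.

0.7625

It's easier to compute the probability that all 24 are distinct.
P(all distinct) = 200/200 · 199/200 · ··· · 177/200 ≈ 0.2375.
So the probability of at least one match is 1 − 0.2375 = 0.7625.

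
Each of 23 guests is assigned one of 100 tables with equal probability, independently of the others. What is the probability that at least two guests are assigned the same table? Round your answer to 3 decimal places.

It's easier to compute the probability that all 23 are distinct.
P(all distinct) = 100/100 · 99/100 · ··· · 78/100 ≈ 0.064.
So the probability of at least one match is 1 − 0.064 = 0.936.

0.936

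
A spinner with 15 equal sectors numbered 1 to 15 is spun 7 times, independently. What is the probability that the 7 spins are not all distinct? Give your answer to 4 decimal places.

P(all 7 different) = 15/15 · 14/15 · ··· · 9/15 ≈ 0.1898.
P(at least two equal) = 1 − 0.1898 = 0.8102.

0.8102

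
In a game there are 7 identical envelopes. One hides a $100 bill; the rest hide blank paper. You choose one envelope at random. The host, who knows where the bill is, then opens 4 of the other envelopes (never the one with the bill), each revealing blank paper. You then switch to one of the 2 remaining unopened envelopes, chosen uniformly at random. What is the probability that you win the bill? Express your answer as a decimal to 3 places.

Your original envelope holds the bill with probability 1/7, so the other 6 collectively hold it with probability 6/7.
The host can always find 4 empty envelopes to open, so the reveals don't change that 6/7; it is now spread over the 2 remaining unopened envelopes.
P(win by switching) = (6/7) · (1/2) = 3/7 ≈ 0.429.

0.429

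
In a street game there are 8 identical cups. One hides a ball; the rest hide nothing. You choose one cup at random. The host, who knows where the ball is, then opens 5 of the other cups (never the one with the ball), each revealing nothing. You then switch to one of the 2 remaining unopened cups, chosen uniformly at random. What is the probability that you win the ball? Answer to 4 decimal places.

0.4375

Your original cup holds the ball with probability 1/8, so the other 7 collectively hold it with probability 7/8.
The host can always find 5 empty cups to open, so the reveals don't change that 7/8; it is now spread over the 2 remaining unopened cups.
P(win by switching) = (7/8) · (1/2) = 7/16 ≈ 0.4375.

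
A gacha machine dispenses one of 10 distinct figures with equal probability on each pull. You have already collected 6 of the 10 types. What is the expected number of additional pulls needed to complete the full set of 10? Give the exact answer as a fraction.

Starting from 6 distinct types, each trial gives a new one with probability (10−i)/10 when i types are held, so the wait for the next new type is 10/(10−i).
E = 10/4 + 10/3 + 10/2 + 10/1 = 125/6.

125/6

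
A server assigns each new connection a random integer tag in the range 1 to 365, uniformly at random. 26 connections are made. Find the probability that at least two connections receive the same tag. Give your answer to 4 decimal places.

It's easier to compute the probability that all 26 are distinct.
P(all distinct) = 365/365 · 364/365 · ··· · 340/365 ≈ 0.4018.
So the probability of at least one match is 1 − 0.4018 = 0.5982.

0.5982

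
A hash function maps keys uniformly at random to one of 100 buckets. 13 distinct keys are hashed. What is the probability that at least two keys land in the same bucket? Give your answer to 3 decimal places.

It's easier to compute the probability that all 13 are distinct.
P(all distinct) = 100/100 · 99/100 · ··· · 88/100 ≈ 0.443.
So the probability of at least one match is 1 − 0.443 = 0.557.

0.557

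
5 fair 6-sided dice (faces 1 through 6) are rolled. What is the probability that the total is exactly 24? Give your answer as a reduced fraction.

205/7776

There are 6^5 = 7776 equally likely outcomes.
The number of ordered 5-tuples from {1,…,6} summing to 24 is 205.
P(sum = 24) = 205/7776.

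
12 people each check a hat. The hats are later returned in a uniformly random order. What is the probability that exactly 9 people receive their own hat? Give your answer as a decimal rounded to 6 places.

Choose which 9 of the 12 are fixed: C(12,9) = 220 ways.
The remaining 3 must have no fixed point: D(3) = 2.
P = 220·2/479001600 = 1/1088640 ≈ 0.000001.

0.000001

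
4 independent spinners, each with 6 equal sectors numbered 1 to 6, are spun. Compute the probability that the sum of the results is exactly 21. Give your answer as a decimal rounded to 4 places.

There are 6^4 = 1296 equally likely outcomes.
The number of ordered 4-tuples from {1,…,6} summing to 21 is 20.
P(sum = 21) = 20/1296 = 5/324 ≈ 0.0154.

0.0154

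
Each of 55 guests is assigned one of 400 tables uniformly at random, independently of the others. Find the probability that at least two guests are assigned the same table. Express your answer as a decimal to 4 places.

It's easier to compute the probability that all 55 are distinct.
P(all distinct) = 400/400 · 399/400 · ··· · 346/400 ≈ 0.0204.
So the probability of at least one match is 1 − 0.0204 = 0.9796.

0.9796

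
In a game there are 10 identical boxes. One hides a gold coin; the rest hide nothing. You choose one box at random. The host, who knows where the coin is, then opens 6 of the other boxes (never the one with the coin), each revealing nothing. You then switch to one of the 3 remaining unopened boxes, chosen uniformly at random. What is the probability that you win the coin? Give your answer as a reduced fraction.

Your original box holds the coin with probability 1/10, so the other 9 collectively hold it with probability 9/10.
The host can always find 6 empty boxes to open, so the reveals don't change that 9/10; it is now spread over the 3 remaining unopened boxes.
P(win by switching) = (9/10) · (1/3) = 3/10.

3/10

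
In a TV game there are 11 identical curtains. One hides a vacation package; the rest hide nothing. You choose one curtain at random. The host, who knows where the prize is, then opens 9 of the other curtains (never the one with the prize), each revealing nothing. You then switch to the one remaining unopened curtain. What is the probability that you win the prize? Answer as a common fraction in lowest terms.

Your original curtain holds the prize with probability 1/11, so the other 10 collectively hold it with probability 10/11.
The host can always find 9 empty curtains to open, so the reveals don't change that 10/11; it is now spread over the 1 remaining unopened curtain.
P(win by switching) = (10/11) · (1/1) = 10/11.

10/11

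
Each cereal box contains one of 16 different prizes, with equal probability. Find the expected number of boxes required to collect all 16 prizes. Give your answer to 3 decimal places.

After i distinct types are collected, each trial gives a new one with probability (16−i)/16, so the expected wait for the next new type is 16/(16−i).
E = 16/16 + 16/15 + 16/14 + 16/13 + 16/12 + 16/11 + 16/10 + 16/9 + 16/8 + 16/7 + 16/6 + 16/5 + 16/4 + 16/3 + 16/2 + 16/1 = 2436559/45045 ≈ 54.092.

54.092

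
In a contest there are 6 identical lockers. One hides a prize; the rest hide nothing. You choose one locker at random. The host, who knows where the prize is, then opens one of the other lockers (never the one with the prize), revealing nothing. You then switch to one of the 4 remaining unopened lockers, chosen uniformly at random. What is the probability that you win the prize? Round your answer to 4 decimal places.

0.2083

Your original locker holds the prize with probability 1/6, so the other 5 collectively hold it with probability 5/6.
The host can always find an empty locker to open, so this doesn't change that 5/6; it is now spread over the 4 remaining unopened lockers.
P(win by switching) = (5/6) · (1/4) = 5/24 ≈ 0.2083.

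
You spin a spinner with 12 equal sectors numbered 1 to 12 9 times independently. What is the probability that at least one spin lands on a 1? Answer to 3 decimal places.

P(no spin lands on a 1) = (11/12)^9 ≈ 0.457.
P(at least one) = 1 − 0.457 = 0.543.

0.543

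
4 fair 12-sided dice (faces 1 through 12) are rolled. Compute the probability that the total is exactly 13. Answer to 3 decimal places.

There are 12^4 = 20736 equally likely outcomes.
The number of ordered 4-tuples from {1,…,12} summing to 13 is 220.
P(sum = 13) = 220/20736 = 55/5184 ≈ 0.011.

0.011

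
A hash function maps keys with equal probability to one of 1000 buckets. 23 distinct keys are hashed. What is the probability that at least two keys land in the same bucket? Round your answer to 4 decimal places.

0.2250

It's easier to compute the probability that all 23 are distinct.
P(all distinct) = 1000/1000 · 999/1000 · ··· · 978/1000 ≈ 0.7750.
So the probability of at least one match is 1 − 0.7750 = 0.2250.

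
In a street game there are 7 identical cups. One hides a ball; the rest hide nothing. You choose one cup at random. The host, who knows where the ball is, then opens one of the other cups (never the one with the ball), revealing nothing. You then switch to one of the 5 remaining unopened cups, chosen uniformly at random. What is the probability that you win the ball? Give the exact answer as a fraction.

Your original cup holds the ball with probability 1/7, so the other 6 collectively hold it with probability 6/7.
The host can always find an empty cup to open, so this doesn't change that 6/7; it is now spread over the 5 remaining unopened cups.
P(win by switching) = (6/7) · (1/5) = 6/35.

6/35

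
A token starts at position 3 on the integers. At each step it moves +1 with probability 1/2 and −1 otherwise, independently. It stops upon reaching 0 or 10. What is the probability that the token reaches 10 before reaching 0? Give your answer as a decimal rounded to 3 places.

With a fair step, P(i) = ½P(i−1) + ½P(i+1) with P(0)=0, P(10)=1 has the linear solution P(i) = i/10.
P(3) = 3/10 ≈ 0.300.

0.300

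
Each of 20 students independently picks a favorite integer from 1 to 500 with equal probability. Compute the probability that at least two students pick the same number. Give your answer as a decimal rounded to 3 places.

0.320

It's easier to compute the probability that all 20 are distinct.
P(all distinct) = 500/500 · 499/500 · ··· · 481/500 ≈ 0.680.
So the probability of at least one match is 1 − 0.680 = 0.320.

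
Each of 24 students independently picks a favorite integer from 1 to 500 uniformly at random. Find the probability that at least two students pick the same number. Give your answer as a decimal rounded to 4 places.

It's easier to compute the probability that all 24 are distinct.
P(all distinct) = 500/500 · 499/500 · ··· · 477/500 ≈ 0.5707.
So the probability of at least one match is 1 − 0.5707 = 0.4293.

0.4293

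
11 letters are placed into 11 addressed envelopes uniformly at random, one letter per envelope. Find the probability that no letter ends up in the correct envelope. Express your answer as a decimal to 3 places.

This is the derangement probability: permutations of 11 with no fixed point.
D(11) = 11! · (1 − 1/1! + 1/2! − ··· + (−1)^11/11!) = 14684570.
P = 14684570/39916800 = 1468457/3991680 ≈ 0.368.

0.368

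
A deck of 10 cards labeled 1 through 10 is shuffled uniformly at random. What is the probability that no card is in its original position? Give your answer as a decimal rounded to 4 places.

0.3679

This is the derangement probability: permutations of 10 with no fixed point.
D(10) = 10! · (1 − 1/1! + 1/2! − ··· + (−1)^10/10!) = 1334961.
P = 1334961/3628800 = 16481/44800 ≈ 0.3679.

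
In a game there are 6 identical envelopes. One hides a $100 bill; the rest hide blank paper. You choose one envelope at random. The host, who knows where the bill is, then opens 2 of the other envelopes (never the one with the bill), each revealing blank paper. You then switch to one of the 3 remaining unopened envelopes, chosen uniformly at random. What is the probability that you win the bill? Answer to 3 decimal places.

Your original envelope holds the bill with probability 1/6, so the other 5 collectively hold it with probability 5/6.
The host can always find 2 empty envelopes to open, so the reveals don't change that 5/6; it is now spread over the 3 remaining unopened envelopes.
P(win by switching) = (5/6) · (1/3) = 5/18 ≈ 0.278.

0.278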